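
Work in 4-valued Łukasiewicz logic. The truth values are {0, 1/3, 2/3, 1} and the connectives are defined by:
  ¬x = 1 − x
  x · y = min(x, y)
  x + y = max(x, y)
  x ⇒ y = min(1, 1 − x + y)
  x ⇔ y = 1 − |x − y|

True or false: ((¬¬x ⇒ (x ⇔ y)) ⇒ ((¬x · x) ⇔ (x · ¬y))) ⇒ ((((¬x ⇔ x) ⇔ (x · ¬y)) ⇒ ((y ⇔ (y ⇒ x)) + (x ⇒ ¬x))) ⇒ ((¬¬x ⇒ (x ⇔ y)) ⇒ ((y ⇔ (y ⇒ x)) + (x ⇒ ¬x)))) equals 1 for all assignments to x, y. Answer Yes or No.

Counterexample: take x = 2/3, y = 2/3.
¬x = ¬2/3 = 1/3
¬¬x = ¬1/3 = 2/3
x ⇔ y = 2/3 ⇔ 2/3 = 1
¬¬x ⇒ (x ⇔ y) = 2/3 ⇒ 1 = 1
¬x = ¬2/3 = 1/3
¬x · x = 1/3 · 2/3 = 1/3
¬y = ¬2/3 = 1/3
x · ¬y = 2/3 · 1/3 = 1/3
(¬x · x) ⇔ (x · ¬y) = 1/3 ⇔ 1/3 = 1
(¬¬x ⇒ (x ⇔ y)) ⇒ ((¬x · x) ⇔ (x · ¬y)) = 1 ⇒ 1 = 1
¬x = ¬2/3 = 1/3
¬x ⇔ x = 1/3 ⇔ 2/3 = 2/3
¬y = ¬2/3 = 1/3
x · ¬y = 2/3 · 1/3 = 1/3
(¬x ⇔ x) ⇔ (x · ¬y) = 2/3 ⇔ 1/3 = 2/3
y ⇒ x = 2/3 ⇒ 2/3 = 1
y ⇔ (y ⇒ x) = 2/3 ⇔ 1 = 2/3
¬x = ¬2/3 = 1/3
x ⇒ ¬x = 2/3 ⇒ 1/3 = 2/3
(y ⇔ (y ⇒ x)) + (x ⇒ ¬x) = 2/3 + 2/3 = 2/3
((¬x ⇔ x) ⇔ (x · ¬y)) ⇒ ((y ⇔ (y ⇒ x)) + (x ⇒ ¬x)) = 2/3 ⇒ 2/3 = 1
¬x = ¬2/3 = 1/3
¬¬x = ¬1/3 = 2/3
x ⇔ y = 2/3 ⇔ 2/3 = 1
¬¬x ⇒ (x ⇔ y) = 2/3 ⇒ 1 = 1
y ⇒ x = 2/3 ⇒ 2/3 = 1
y ⇔ (y ⇒ x) = 2/3 ⇔ 1 = 2/3
¬x = ¬2/3 = 1/3
x ⇒ ¬x = 2/3 ⇒ 1/3 = 2/3
(y ⇔ (y ⇒ x)) + (x ⇒ ¬x) = 2/3 + 2/3 = 2/3
(¬¬x ⇒ (x ⇔ y)) ⇒ ((y ⇔ (y ⇒ x)) + (x ⇒ ¬x)) = 1 ⇒ 2/3 = 2/3
(((¬x ⇔ x) ⇔ (x · ¬y)) ⇒ ((y ⇔ (y ⇒ x)) + (x ⇒ ¬x))) ⇒ ((¬¬x ⇒ (x ⇔ y)) ⇒ ((y ⇔ (y ⇒ x)) + (x ⇒ ¬x))) = 1 ⇒ 2/3 = 2/3
((¬¬x ⇒ (x ⇔ y)) ⇒ ((¬x · x) ⇔ (x · ¬y))) ⇒ ((((¬x ⇔ x) ⇔ (x · ¬y)) ⇒ ((y ⇔ (y ⇒ x)) + (x ⇒ ¬x))) ⇒ ((¬¬x ⇒ (x ⇔ y)) ⇒ ((y ⇔ (y ⇒ x)) + (x ⇒ ¬x)))) = 1 ⇒ 2/3 = 2/3
This gives 2/3 ≠ 1.

No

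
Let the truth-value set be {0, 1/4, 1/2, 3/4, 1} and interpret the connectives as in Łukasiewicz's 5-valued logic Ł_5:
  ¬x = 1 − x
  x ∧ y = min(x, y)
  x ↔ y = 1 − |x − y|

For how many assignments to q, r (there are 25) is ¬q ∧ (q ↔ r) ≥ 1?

1

value 1: 1 assignment (counts)
value 3/4: 4 assignments
value 1/2: 7 assignments
value 1/4: 7 assignments
value 0: 6 assignments
So 1 of the 25 assignments meets the threshold.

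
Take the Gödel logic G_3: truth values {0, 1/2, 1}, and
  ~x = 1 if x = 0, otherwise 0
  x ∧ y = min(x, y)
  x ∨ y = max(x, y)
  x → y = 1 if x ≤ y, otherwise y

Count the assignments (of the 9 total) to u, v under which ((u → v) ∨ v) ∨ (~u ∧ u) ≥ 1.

u = 0, v = 0 ↦ 1  ≥
u = 0, v = 1/2 ↦ 1  ≥
u = 0, v = 1 ↦ 1  ≥
u = 1/2, v = 0 ↦ 0  <
u = 1/2, v = 1/2 ↦ 1  ≥
u = 1/2, v = 1 ↦ 1  ≥
u = 1, v = 0 ↦ 0  <
u = 1, v = 1/2 ↦ 1/2  <
u = 1, v = 1 ↦ 1  ≥
So 6 of the 9 assignments meet the threshold.

6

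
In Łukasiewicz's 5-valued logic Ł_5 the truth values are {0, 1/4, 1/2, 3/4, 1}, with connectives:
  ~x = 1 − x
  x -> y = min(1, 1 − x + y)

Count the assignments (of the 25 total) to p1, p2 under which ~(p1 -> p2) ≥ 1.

1

value 1: 1 assignment (counts)
value 3/4: 2 assignments
value 1/2: 3 assignments
value 1/4: 4 assignments
value 0: 15 assignments
So 1 of the 25 assignments meets the threshold.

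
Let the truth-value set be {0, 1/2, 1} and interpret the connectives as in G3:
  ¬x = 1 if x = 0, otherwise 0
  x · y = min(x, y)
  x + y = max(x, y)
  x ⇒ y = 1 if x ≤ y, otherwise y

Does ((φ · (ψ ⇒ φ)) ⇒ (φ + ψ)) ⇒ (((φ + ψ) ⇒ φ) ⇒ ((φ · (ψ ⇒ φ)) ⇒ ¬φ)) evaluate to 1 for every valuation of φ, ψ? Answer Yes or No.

No

Counterexample: take φ = 1/2, ψ = 0.
ψ ⇒ φ = 0 ⇒ 1/2 = 1
φ · (ψ ⇒ φ) = 1/2 · 1 = 1/2
φ + ψ = 1/2 + 0 = 1/2
(φ · (ψ ⇒ φ)) ⇒ (φ + ψ) = 1/2 ⇒ 1/2 = 1
φ + ψ = 1/2 + 0 = 1/2
(φ + ψ) ⇒ φ = 1/2 ⇒ 1/2 = 1
ψ ⇒ φ = 0 ⇒ 1/2 = 1
φ · (ψ ⇒ φ) = 1/2 · 1 = 1/2
¬φ = ¬1/2 = 0
(φ · (ψ ⇒ φ)) ⇒ ¬φ = 1/2 ⇒ 0 = 0
((φ + ψ) ⇒ φ) ⇒ ((φ · (ψ ⇒ φ)) ⇒ ¬φ) = 1 ⇒ 0 = 0
((φ · (ψ ⇒ φ)) ⇒ (φ + ψ)) ⇒ (((φ + ψ) ⇒ φ) ⇒ ((φ · (ψ ⇒ φ)) ⇒ ¬φ)) = 1 ⇒ 0 = 0
This gives 0 ≠ 1.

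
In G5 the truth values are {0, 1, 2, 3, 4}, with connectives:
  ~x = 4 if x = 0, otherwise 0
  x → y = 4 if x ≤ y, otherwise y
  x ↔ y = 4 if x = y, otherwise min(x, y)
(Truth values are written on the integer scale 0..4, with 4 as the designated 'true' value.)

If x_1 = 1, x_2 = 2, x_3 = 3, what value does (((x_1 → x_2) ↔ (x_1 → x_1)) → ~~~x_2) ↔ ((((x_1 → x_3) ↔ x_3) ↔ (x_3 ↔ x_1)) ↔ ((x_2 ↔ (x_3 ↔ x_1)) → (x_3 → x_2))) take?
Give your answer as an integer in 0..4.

x_1 → x_2 = 1 → 2 = 4
x_1 → x_1 = 1 → 1 = 4
(x_1 → x_2) ↔ (x_1 → x_1) = 4 ↔ 4 = 4
~x_2 = ~2 = 0
~~x_2 = ~0 = 4
~~~x_2 = ~4 = 0
((x_1 → x_2) ↔ (x_1 → x_1)) → ~~~x_2 = 4 → 0 = 0
x_1 → x_3 = 1 → 3 = 4
(x_1 → x_3) ↔ x_3 = 4 ↔ 3 = 3
x_3 ↔ x_1 = 3 ↔ 1 = 1
((x_1 → x_3) ↔ x_3) ↔ (x_3 ↔ x_1) = 3 ↔ 1 = 1
x_3 ↔ x_1 = 3 ↔ 1 = 1
x_2 ↔ (x_3 ↔ x_1) = 2 ↔ 1 = 1
x_3 → x_2 = 3 → 2 = 2
(x_2 ↔ (x_3 ↔ x_1)) → (x_3 → x_2) = 1 → 2 = 4
(((x_1 → x_3) ↔ x_3) ↔ (x_3 ↔ x_1)) ↔ ((x_2 ↔ (x_3 ↔ x_1)) → (x_3 → x_2)) = 1 ↔ 4 = 1
(((x_1 → x_2) ↔ (x_1 → x_1)) → ~~~x_2) ↔ ((((x_1 → x_3) ↔ x_3) ↔ (x_3 ↔ x_1)) ↔ ((x_2 ↔ (x_3 ↔ x_1)) → (x_3 → x_2))) = 0 ↔ 1 = 0

0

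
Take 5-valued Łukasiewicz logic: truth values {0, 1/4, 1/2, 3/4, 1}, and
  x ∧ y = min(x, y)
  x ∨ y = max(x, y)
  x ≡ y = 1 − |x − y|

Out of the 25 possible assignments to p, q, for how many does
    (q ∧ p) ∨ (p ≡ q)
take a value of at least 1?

value 1: 5 assignments (counts)
value 3/4: 8 assignments
value 1/2: 6 assignments
value 1/4: 4 assignments
value 0: 2 assignments
So 5 of the 25 assignments meet the threshold.

5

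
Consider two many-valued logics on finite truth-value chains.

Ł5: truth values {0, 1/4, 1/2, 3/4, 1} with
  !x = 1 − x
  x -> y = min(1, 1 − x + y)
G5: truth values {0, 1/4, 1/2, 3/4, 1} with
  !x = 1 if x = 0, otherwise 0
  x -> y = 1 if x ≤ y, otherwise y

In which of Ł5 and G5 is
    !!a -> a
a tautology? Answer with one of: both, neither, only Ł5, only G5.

In Ł5: every assignment gives 1 — tautology.
In G5: at a = 1/4 the value is 1/4 — not a tautology.

only Ł5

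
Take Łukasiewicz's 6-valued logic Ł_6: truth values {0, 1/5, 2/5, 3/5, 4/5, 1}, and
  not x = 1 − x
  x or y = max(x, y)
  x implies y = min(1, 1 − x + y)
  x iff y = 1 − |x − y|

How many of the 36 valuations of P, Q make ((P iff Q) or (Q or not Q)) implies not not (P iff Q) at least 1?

value 1: 18 assignments (counts)
value 4/5: 6 assignments
value 3/5: 4 assignments
value 2/5: 4 assignments
value 1/5: 2 assignments
value 0: 2 assignments
So 18 of the 36 assignments meet the threshold.

18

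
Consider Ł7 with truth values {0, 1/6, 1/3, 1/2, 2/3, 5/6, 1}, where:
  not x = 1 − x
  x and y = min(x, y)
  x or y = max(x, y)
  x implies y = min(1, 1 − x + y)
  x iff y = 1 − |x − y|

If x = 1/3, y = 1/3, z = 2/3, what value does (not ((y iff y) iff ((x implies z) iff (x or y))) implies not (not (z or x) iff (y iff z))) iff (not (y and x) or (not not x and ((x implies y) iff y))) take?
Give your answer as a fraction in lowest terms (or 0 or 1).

y iff y = 1/3 iff 1/3 = 1
x implies z = 1/3 implies 2/3 = 1
x or y = 1/3 or 1/3 = 1/3
(x implies z) iff (x or y) = 1 iff 1/3 = 1/3
(y iff y) iff ((x implies z) iff (x or y)) = 1 iff 1/3 = 1/3
not ((y iff y) iff ((x implies z) iff (x or y))) = not 1/3 = 2/3
z or x = 2/3 or 1/3 = 2/3
not (z or x) = not 2/3 = 1/3
y iff z = 1/3 iff 2/3 = 2/3
not (z or x) iff (y iff z) = 1/3 iff 2/3 = 2/3
not (not (z or x) iff (y iff z)) = not 2/3 = 1/3
not ((y iff y) iff ((x implies z) iff (x or y))) implies not (not (z or x) iff (y iff z)) = 2/3 implies 1/3 = 2/3
y and x = 1/3 and 1/3 = 1/3
not (y and x) = not 1/3 = 2/3
not x = not 1/3 = 2/3
not not x = not 2/3 = 1/3
x implies y = 1/3 implies 1/3 = 1
(x implies y) iff y = 1 iff 1/3 = 1/3
not not x and ((x implies y) iff y) = 1/3 and 1/3 = 1/3
not (y and x) or (not not x and ((x implies y) iff y)) = 2/3 or 1/3 = 2/3
(not ((y iff y) iff ((x implies z) iff (x or y))) implies not (not (z or x) iff (y iff z))) iff (not (y and x) or (not not x and ((x implies y) iff y))) = 2/3 iff 2/3 = 1

1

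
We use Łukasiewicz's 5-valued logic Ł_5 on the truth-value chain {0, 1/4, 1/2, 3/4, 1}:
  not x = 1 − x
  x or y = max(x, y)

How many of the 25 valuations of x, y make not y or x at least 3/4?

16

value 1: 9 assignments (counts)
value 3/4: 7 assignments (counts)
value 1/2: 5 assignments
value 1/4: 3 assignments
value 0: 1 assignment
So 16 of the 25 assignments meet the threshold.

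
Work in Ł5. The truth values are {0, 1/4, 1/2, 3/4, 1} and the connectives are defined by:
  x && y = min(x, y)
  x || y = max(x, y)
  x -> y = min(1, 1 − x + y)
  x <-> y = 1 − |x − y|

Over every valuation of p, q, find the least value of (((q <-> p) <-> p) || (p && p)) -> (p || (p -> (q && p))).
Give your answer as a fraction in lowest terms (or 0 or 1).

1/2

Take p = 1/2, q = 0:
q <-> p = 0 <-> 1/2 = 1/2
(q <-> p) <-> p = 1/2 <-> 1/2 = 1
p && p = 1/2 && 1/2 = 1/2
((q <-> p) <-> p) || (p && p) = 1 || 1/2 = 1
q && p = 0 && 1/2 = 0
p -> (q && p) = 1/2 -> 0 = 1/2
p || (p -> (q && p)) = 1/2 || 1/2 = 1/2
(((q <-> p) <-> p) || (p && p)) -> (p || (p -> (q && p))) = 1 -> 1/2 = 1/2
No assignment yields a value below 1/2, so this is the minimum.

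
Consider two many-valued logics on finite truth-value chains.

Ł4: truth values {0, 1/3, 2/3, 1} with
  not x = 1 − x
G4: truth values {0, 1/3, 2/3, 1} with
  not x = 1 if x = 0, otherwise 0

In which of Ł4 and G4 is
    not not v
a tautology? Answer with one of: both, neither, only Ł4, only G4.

neither

In Ł4: at v = 0 the value is 0 — not a tautology.
In G4: at v = 0 the value is 0 — not a tautology.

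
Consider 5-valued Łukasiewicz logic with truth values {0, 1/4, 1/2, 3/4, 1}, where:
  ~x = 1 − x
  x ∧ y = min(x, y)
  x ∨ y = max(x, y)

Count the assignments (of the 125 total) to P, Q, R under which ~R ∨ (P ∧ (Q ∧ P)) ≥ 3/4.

value 1: 29 assignments (counts)
value 3/4: 33 assignments (counts)
value 1/2: 31 assignments
value 1/4: 23 assignments
value 0: 9 assignments
So 62 of the 125 assignments meet the threshold.

62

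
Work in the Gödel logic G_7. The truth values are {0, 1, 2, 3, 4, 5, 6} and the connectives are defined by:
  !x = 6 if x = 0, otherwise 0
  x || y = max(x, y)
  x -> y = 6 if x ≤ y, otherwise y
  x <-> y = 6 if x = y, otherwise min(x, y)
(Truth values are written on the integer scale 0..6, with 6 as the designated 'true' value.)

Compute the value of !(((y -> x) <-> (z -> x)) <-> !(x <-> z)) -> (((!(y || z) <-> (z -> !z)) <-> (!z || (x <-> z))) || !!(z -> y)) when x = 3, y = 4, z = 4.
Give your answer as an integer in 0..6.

6

y -> x = 4 -> 3 = 3
z -> x = 4 -> 3 = 3
(y -> x) <-> (z -> x) = 3 <-> 3 = 6
x <-> z = 3 <-> 4 = 3
!(x <-> z) = !3 = 0
((y -> x) <-> (z -> x)) <-> !(x <-> z) = 6 <-> 0 = 0
!(((y -> x) <-> (z -> x)) <-> !(x <-> z)) = !0 = 6
y || z = 4 || 4 = 4
!(y || z) = !4 = 0
!z = !4 = 0
z -> !z = 4 -> 0 = 0
!(y || z) <-> (z -> !z) = 0 <-> 0 = 6
!z = !4 = 0
x <-> z = 3 <-> 4 = 3
!z || (x <-> z) = 0 || 3 = 3
(!(y || z) <-> (z -> !z)) <-> (!z || (x <-> z)) = 6 <-> 3 = 3
z -> y = 4 -> 4 = 6
!(z -> y) = !6 = 0
!!(z -> y) = !0 = 6
((!(y || z) <-> (z -> !z)) <-> (!z || (x <-> z))) || !!(z -> y) = 3 || 6 = 6
!(((y -> x) <-> (z -> x)) <-> !(x <-> z)) -> (((!(y || z) <-> (z -> !z)) <-> (!z || (x <-> z))) || !!(z -> y)) = 6 -> 6 = 6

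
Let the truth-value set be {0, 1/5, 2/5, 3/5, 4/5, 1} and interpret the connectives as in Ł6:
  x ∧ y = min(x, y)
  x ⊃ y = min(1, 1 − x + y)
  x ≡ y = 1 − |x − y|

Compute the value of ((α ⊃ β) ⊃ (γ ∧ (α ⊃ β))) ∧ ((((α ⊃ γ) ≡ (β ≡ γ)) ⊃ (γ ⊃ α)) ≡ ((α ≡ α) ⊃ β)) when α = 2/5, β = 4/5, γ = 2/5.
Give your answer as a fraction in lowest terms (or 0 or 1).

2/5

α ⊃ β = 2/5 ⊃ 4/5 = 1
α ⊃ β = 2/5 ⊃ 4/5 = 1
γ ∧ (α ⊃ β) = 2/5 ∧ 1 = 2/5
(α ⊃ β) ⊃ (γ ∧ (α ⊃ β)) = 1 ⊃ 2/5 = 2/5
α ⊃ γ = 2/5 ⊃ 2/5 = 1
β ≡ γ = 4/5 ≡ 2/5 = 3/5
(α ⊃ γ) ≡ (β ≡ γ) = 1 ≡ 3/5 = 3/5
γ ⊃ α = 2/5 ⊃ 2/5 = 1
((α ⊃ γ) ≡ (β ≡ γ)) ⊃ (γ ⊃ α) = 3/5 ⊃ 1 = 1
α ≡ α = 2/5 ≡ 2/5 = 1
(α ≡ α) ⊃ β = 1 ⊃ 4/5 = 4/5
(((α ⊃ γ) ≡ (β ≡ γ)) ⊃ (γ ⊃ α)) ≡ ((α ≡ α) ⊃ β) = 1 ≡ 4/5 = 4/5
((α ⊃ β) ⊃ (γ ∧ (α ⊃ β))) ∧ ((((α ⊃ γ) ≡ (β ≡ γ)) ⊃ (γ ⊃ α)) ≡ ((α ≡ α) ⊃ β)) = 2/5 ∧ 4/5 = 2/5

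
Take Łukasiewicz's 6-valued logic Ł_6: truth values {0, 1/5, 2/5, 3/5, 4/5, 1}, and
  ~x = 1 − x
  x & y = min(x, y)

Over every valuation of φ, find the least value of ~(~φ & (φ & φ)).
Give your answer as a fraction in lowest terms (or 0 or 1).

Take φ = 2/5:
~φ = ~2/5 = 3/5
φ & φ = 2/5 & 2/5 = 2/5
~φ & (φ & φ) = 3/5 & 2/5 = 2/5
~(~φ & (φ & φ)) = ~2/5 = 3/5
No assignment yields a value below 3/5, so this is the minimum.

3/5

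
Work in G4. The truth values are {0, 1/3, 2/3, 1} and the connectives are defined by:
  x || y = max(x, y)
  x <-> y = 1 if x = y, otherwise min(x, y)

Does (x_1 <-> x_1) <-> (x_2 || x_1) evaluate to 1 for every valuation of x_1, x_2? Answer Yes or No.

Counterexample: take x_1 = 0, x_2 = 0.
x_1 <-> x_1 = 0 <-> 0 = 1
x_2 || x_1 = 0 || 0 = 0
(x_1 <-> x_1) <-> (x_2 || x_1) = 1 <-> 0 = 0
This gives 0 ≠ 1.

No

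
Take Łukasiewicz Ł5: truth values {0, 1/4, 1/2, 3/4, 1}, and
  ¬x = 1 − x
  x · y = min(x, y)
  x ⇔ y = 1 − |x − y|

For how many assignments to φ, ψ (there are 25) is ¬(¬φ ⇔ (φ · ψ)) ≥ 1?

6

value 1: 6 assignments (counts)
value 3/4: 2 assignments
value 1/2: 8 assignments
value 1/4: 4 assignments
value 0: 5 assignments
So 6 of the 25 assignments meet the threshold.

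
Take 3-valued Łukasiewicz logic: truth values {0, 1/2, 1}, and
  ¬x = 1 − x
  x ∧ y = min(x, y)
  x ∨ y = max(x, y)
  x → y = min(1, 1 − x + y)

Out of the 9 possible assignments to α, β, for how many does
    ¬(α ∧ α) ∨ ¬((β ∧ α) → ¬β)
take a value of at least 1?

4

α = 0, β = 0 ↦ 1  ≥
α = 0, β = 1/2 ↦ 1  ≥
α = 0, β = 1 ↦ 1  ≥
α = 1/2, β = 0 ↦ 1/2  <
α = 1/2, β = 1/2 ↦ 1/2  <
α = 1/2, β = 1 ↦ 1/2  <
α = 1, β = 0 ↦ 0  <
α = 1, β = 1/2 ↦ 0  <
α = 1, β = 1 ↦ 1  ≥
So 4 of the 9 assignments meet the threshold.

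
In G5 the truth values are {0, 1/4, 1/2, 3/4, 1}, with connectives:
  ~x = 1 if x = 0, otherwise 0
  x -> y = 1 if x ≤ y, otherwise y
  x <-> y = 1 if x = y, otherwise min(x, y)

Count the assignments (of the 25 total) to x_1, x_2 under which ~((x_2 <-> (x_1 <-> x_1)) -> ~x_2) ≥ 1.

value 1: 20 assignments (counts)
value 0: 5 assignments
So 20 of the 25 assignments meet the threshold.

20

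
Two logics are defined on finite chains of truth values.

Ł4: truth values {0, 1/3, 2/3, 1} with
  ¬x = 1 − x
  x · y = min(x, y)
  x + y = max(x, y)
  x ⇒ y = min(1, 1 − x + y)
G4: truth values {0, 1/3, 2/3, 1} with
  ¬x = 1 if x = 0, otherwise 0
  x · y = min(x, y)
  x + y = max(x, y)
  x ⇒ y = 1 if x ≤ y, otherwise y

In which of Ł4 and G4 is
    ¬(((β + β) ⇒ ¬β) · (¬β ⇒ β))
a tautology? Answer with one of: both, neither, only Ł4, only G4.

In Ł4: at β = 1/3 the value is 1/3 — not a tautology.
In G4: every assignment gives 1 — tautology.

only G4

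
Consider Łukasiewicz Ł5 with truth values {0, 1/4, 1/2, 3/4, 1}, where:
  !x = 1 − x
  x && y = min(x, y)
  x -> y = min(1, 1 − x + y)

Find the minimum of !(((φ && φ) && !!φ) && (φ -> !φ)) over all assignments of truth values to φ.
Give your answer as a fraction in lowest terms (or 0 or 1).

Take φ = 1/2:
φ && φ = 1/2 && 1/2 = 1/2
!φ = !1/2 = 1/2
!!φ = !1/2 = 1/2
(φ && φ) && !!φ = 1/2 && 1/2 = 1/2
!φ = !1/2 = 1/2
φ -> !φ = 1/2 -> 1/2 = 1
((φ && φ) && !!φ) && (φ -> !φ) = 1/2 && 1 = 1/2
!(((φ && φ) && !!φ) && (φ -> !φ)) = !1/2 = 1/2
No assignment yields a value below 1/2, so this is the minimum.

1/2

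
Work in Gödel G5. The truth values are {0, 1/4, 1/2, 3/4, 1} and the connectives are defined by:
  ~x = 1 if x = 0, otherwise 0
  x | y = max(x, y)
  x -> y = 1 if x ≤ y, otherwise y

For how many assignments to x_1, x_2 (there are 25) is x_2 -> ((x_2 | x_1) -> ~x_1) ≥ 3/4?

9

value 1: 9 assignments (counts)
value 0: 16 assignments
So 9 of the 25 assignments meet the threshold.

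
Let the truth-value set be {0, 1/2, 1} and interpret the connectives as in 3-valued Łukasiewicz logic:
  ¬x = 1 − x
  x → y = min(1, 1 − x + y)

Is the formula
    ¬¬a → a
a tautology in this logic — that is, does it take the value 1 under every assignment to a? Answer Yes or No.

Yes

a = 0 ↦ 1
a = 1/2 ↦ 1
a = 1 ↦ 1
Every assignment gives a value ≥ 1.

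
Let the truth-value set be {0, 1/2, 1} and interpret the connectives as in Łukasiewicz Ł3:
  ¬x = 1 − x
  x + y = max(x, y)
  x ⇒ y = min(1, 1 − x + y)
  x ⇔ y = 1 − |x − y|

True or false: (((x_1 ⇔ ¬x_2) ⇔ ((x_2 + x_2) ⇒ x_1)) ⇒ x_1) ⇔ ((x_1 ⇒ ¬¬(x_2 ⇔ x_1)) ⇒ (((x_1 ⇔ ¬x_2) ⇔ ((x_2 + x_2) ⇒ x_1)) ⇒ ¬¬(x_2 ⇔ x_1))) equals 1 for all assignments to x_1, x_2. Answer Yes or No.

Counterexample: take x_1 = 0, x_2 = 1/2.
¬x_2 = ¬1/2 = 1/2
x_1 ⇔ ¬x_2 = 0 ⇔ 1/2 = 1/2
x_2 + x_2 = 1/2 + 1/2 = 1/2
(x_2 + x_2) ⇒ x_1 = 1/2 ⇒ 0 = 1/2
(x_1 ⇔ ¬x_2) ⇔ ((x_2 + x_2) ⇒ x_1) = 1/2 ⇔ 1/2 = 1
((x_1 ⇔ ¬x_2) ⇔ ((x_2 + x_2) ⇒ x_1)) ⇒ x_1 = 1 ⇒ 0 = 0
x_2 ⇔ x_1 = 1/2 ⇔ 0 = 1/2
¬(x_2 ⇔ x_1) = ¬1/2 = 1/2
¬¬(x_2 ⇔ x_1) = ¬1/2 = 1/2
x_1 ⇒ ¬¬(x_2 ⇔ x_1) = 0 ⇒ 1/2 = 1
((x_1 ⇔ ¬x_2) ⇔ ((x_2 + x_2) ⇒ x_1)) ⇒ ¬¬(x_2 ⇔ x_1) = 1 ⇒ 1/2 = 1/2
(x_1 ⇒ ¬¬(x_2 ⇔ x_1)) ⇒ (((x_1 ⇔ ¬x_2) ⇔ ((x_2 + x_2) ⇒ x_1)) ⇒ ¬¬(x_2 ⇔ x_1)) = 1 ⇒ 1/2 = 1/2
(((x_1 ⇔ ¬x_2) ⇔ ((x_2 + x_2) ⇒ x_1)) ⇒ x_1) ⇔ ((x_1 ⇒ ¬¬(x_2 ⇔ x_1)) ⇒ (((x_1 ⇔ ¬x_2) ⇔ ((x_2 + x_2) ⇒ x_1)) ⇒ ¬¬(x_2 ⇔ x_1))) = 0 ⇔ 1/2 = 1/2
This gives 1/2 ≠ 1.

No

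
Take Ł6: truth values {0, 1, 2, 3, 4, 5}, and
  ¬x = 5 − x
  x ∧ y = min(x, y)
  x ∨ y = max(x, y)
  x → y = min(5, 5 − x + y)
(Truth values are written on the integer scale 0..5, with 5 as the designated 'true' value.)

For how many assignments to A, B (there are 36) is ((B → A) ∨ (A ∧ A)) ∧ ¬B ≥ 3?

value 5: 6 assignments (counts)
value 4: 6 assignments (counts)
value 3: 6 assignments (counts)
value 2: 6 assignments
value 1: 6 assignments
value 0: 6 assignments
So 18 of the 36 assignments meet the threshold.

18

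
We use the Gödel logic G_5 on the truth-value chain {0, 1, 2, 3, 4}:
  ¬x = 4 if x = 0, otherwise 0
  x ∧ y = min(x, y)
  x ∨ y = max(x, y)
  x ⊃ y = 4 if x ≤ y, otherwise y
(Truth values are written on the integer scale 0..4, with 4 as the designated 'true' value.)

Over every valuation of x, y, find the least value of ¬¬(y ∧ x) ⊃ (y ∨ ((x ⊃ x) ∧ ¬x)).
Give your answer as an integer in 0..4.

1

Take x = 1, y = 1:
y ∧ x = 1 ∧ 1 = 1
¬(y ∧ x) = ¬1 = 0
¬¬(y ∧ x) = ¬0 = 4
x ⊃ x = 1 ⊃ 1 = 4
¬x = ¬1 = 0
(x ⊃ x) ∧ ¬x = 4 ∧ 0 = 0
y ∨ ((x ⊃ x) ∧ ¬x) = 1 ∨ 0 = 1
¬¬(y ∧ x) ⊃ (y ∨ ((x ⊃ x) ∧ ¬x)) = 4 ⊃ 1 = 1
No assignment yields a value below 1, so this is the minimum.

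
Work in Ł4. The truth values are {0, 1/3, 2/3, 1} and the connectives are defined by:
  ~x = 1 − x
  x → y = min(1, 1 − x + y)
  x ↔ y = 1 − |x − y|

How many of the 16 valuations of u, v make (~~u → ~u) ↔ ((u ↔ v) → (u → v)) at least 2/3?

12

u = 0, v = 0 ↦ 1  ≥
u = 0, v = 1/3 ↦ 1  ≥
u = 0, v = 2/3 ↦ 1  ≥
u = 0, v = 1 ↦ 1  ≥
u = 1/3, v = 0 ↦ 1  ≥
u = 1/3, v = 1/3 ↦ 1  ≥
u = 1/3, v = 2/3 ↦ 1  ≥
u = 1/3, v = 1 ↦ 1  ≥
u = 2/3, v = 0 ↦ 2/3  ≥
u = 2/3, v = 1/3 ↦ 2/3  ≥
u = 2/3, v = 2/3 ↦ 2/3  ≥
u = 2/3, v = 1 ↦ 2/3  ≥
u = 1, v = 0 ↦ 0  <
u = 1, v = 1/3 ↦ 0  <
u = 1, v = 2/3 ↦ 0  <
u = 1, v = 1 ↦ 0  <
So 12 of the 16 assignments meet the threshold.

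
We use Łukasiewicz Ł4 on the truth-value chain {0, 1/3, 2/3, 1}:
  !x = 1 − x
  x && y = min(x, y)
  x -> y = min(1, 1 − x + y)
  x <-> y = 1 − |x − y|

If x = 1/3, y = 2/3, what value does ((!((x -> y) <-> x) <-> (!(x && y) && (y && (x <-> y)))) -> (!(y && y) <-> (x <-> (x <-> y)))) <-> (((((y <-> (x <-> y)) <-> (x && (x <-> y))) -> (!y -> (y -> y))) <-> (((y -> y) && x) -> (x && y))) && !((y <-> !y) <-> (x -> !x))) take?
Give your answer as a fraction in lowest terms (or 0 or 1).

2/3

x -> y = 1/3 -> 2/3 = 1
(x -> y) <-> x = 1 <-> 1/3 = 1/3
!((x -> y) <-> x) = !1/3 = 2/3
x && y = 1/3 && 2/3 = 1/3
!(x && y) = !1/3 = 2/3
x <-> y = 1/3 <-> 2/3 = 2/3
y && (x <-> y) = 2/3 && 2/3 = 2/3
!(x && y) && (y && (x <-> y)) = 2/3 && 2/3 = 2/3
!((x -> y) <-> x) <-> (!(x && y) && (y && (x <-> y))) = 2/3 <-> 2/3 = 1
y && y = 2/3 && 2/3 = 2/3
!(y && y) = !2/3 = 1/3
x <-> y = 1/3 <-> 2/3 = 2/3
x <-> (x <-> y) = 1/3 <-> 2/3 = 2/3
!(y && y) <-> (x <-> (x <-> y)) = 1/3 <-> 2/3 = 2/3
(!((x -> y) <-> x) <-> (!(x && y) && (y && (x <-> y)))) -> (!(y && y) <-> (x <-> (x <-> y))) = 1 -> 2/3 = 2/3
x <-> y = 1/3 <-> 2/3 = 2/3
y <-> (x <-> y) = 2/3 <-> 2/3 = 1
x <-> y = 1/3 <-> 2/3 = 2/3
x && (x <-> y) = 1/3 && 2/3 = 1/3
(y <-> (x <-> y)) <-> (x && (x <-> y)) = 1 <-> 1/3 = 1/3
!y = !2/3 = 1/3
y -> y = 2/3 -> 2/3 = 1
!y -> (y -> y) = 1/3 -> 1 = 1
((y <-> (x <-> y)) <-> (x && (x <-> y))) -> (!y -> (y -> y)) = 1/3 -> 1 = 1
y -> y = 2/3 -> 2/3 = 1
(y -> y) && x = 1 && 1/3 = 1/3
x && y = 1/3 && 2/3 = 1/3
((y -> y) && x) -> (x && y) = 1/3 -> 1/3 = 1
(((y <-> (x <-> y)) <-> (x && (x <-> y))) -> (!y -> (y -> y))) <-> (((y -> y) && x) -> (x && y)) = 1 <-> 1 = 1
!y = !2/3 = 1/3
y <-> !y = 2/3 <-> 1/3 = 2/3
!x = !1/3 = 2/3
x -> !x = 1/3 -> 2/3 = 1
(y <-> !y) <-> (x -> !x) = 2/3 <-> 1 = 2/3
!((y <-> !y) <-> (x -> !x)) = !2/3 = 1/3
((((y <-> (x <-> y)) <-> (x && (x <-> y))) -> (!y -> (y -> y))) <-> (((y -> y) && x) -> (x && y))) && !((y <-> !y) <-> (x -> !x)) = 1 && 1/3 = 1/3
((!((x -> y) <-> x) <-> (!(x && y) && (y && (x <-> y)))) -> (!(y && y) <-> (x <-> (x <-> y)))) <-> (((((y <-> (x <-> y)) <-> (x && (x <-> y))) -> (!y -> (y -> y))) <-> (((y -> y) && x) -> (x && y))) && !((y <-> !y) <-> (x -> !x))) = 2/3 <-> 1/3 = 2/3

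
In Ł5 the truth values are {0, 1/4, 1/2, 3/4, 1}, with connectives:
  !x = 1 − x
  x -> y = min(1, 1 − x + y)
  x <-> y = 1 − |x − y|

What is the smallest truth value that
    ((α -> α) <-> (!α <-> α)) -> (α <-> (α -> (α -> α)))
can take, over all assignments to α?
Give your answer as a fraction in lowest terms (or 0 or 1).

Take α = 1/2:
α -> α = 1/2 -> 1/2 = 1
!α = !1/2 = 1/2
!α <-> α = 1/2 <-> 1/2 = 1
(α -> α) <-> (!α <-> α) = 1 <-> 1 = 1
α -> α = 1/2 -> 1/2 = 1
α -> (α -> α) = 1/2 -> 1 = 1
α <-> (α -> (α -> α)) = 1/2 <-> 1 = 1/2
((α -> α) <-> (!α <-> α)) -> (α <-> (α -> (α -> α))) = 1 -> 1/2 = 1/2
No assignment yields a value below 1/2, so this is the minimum.

1/2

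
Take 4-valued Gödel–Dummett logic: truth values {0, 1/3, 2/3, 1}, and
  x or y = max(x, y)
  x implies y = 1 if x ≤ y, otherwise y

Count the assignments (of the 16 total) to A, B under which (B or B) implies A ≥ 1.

A = 0, B = 0 ↦ 1  ≥
A = 0, B = 1/3 ↦ 0  <
A = 0, B = 2/3 ↦ 0  <
A = 0, B = 1 ↦ 0  <
A = 1/3, B = 0 ↦ 1  ≥
A = 1/3, B = 1/3 ↦ 1  ≥
A = 1/3, B = 2/3 ↦ 1/3  <
A = 1/3, B = 1 ↦ 1/3  <
A = 2/3, B = 0 ↦ 1  ≥
A = 2/3, B = 1/3 ↦ 1  ≥
A = 2/3, B = 2/3 ↦ 1  ≥
A = 2/3, B = 1 ↦ 2/3  <
A = 1, B = 0 ↦ 1  ≥
A = 1, B = 1/3 ↦ 1  ≥
A = 1, B = 2/3 ↦ 1  ≥
A = 1, B = 1 ↦ 1  ≥
So 10 of the 16 assignments meet the threshold.

10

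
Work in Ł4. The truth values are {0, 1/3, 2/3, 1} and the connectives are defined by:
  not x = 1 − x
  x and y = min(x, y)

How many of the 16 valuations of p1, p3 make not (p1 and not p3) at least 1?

p1 = 0, p3 = 0 ↦ 1  ≥
p1 = 0, p3 = 1/3 ↦ 1  ≥
p1 = 0, p3 = 2/3 ↦ 1  ≥
p1 = 0, p3 = 1 ↦ 1  ≥
p1 = 1/3, p3 = 0 ↦ 2/3  <
p1 = 1/3, p3 = 1/3 ↦ 2/3  <
p1 = 1/3, p3 = 2/3 ↦ 2/3  <
p1 = 1/3, p3 = 1 ↦ 1  ≥
p1 = 2/3, p3 = 0 ↦ 1/3  <
p1 = 2/3, p3 = 1/3 ↦ 1/3  <
p1 = 2/3, p3 = 2/3 ↦ 2/3  <
p1 = 2/3, p3 = 1 ↦ 1  ≥
p1 = 1, p3 = 0 ↦ 0  <
p1 = 1, p3 = 1/3 ↦ 1/3  <
p1 = 1, p3 = 2/3 ↦ 2/3  <
p1 = 1, p3 = 1 ↦ 1  ≥
So 7 of the 16 assignments meet the threshold.

7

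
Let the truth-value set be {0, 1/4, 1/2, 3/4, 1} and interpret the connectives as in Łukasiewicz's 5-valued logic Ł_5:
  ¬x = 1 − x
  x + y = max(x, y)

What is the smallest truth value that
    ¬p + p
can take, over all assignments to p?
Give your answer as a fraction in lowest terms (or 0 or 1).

1/2

Take p = 1/2:
¬p = ¬1/2 = 1/2
¬p + p = 1/2 + 1/2 = 1/2
No assignment yields a value below 1/2, so this is the minimum.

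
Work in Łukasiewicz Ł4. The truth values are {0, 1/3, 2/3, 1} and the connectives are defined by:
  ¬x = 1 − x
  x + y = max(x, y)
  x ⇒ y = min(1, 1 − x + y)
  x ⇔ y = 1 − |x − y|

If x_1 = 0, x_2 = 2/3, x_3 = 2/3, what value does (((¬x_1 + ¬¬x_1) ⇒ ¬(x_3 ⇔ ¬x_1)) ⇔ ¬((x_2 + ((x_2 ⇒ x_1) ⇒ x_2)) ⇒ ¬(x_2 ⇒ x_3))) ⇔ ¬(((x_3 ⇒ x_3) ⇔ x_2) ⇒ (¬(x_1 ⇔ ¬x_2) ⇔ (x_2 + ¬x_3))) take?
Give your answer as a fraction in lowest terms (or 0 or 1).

2/3

¬x_1 = ¬0 = 1
¬x_1 = ¬0 = 1
¬¬x_1 = ¬1 = 0
¬x_1 + ¬¬x_1 = 1 + 0 = 1
¬x_1 = ¬0 = 1
x_3 ⇔ ¬x_1 = 2/3 ⇔ 1 = 2/3
¬(x_3 ⇔ ¬x_1) = ¬2/3 = 1/3
(¬x_1 + ¬¬x_1) ⇒ ¬(x_3 ⇔ ¬x_1) = 1 ⇒ 1/3 = 1/3
x_2 ⇒ x_1 = 2/3 ⇒ 0 = 1/3
(x_2 ⇒ x_1) ⇒ x_2 = 1/3 ⇒ 2/3 = 1
x_2 + ((x_2 ⇒ x_1) ⇒ x_2) = 2/3 + 1 = 1
x_2 ⇒ x_3 = 2/3 ⇒ 2/3 = 1
¬(x_2 ⇒ x_3) = ¬1 = 0
(x_2 + ((x_2 ⇒ x_1) ⇒ x_2)) ⇒ ¬(x_2 ⇒ x_3) = 1 ⇒ 0 = 0
¬((x_2 + ((x_2 ⇒ x_1) ⇒ x_2)) ⇒ ¬(x_2 ⇒ x_3)) = ¬0 = 1
((¬x_1 + ¬¬x_1) ⇒ ¬(x_3 ⇔ ¬x_1)) ⇔ ¬((x_2 + ((x_2 ⇒ x_1) ⇒ x_2)) ⇒ ¬(x_2 ⇒ x_3)) = 1/3 ⇔ 1 = 1/3
x_3 ⇒ x_3 = 2/3 ⇒ 2/3 = 1
(x_3 ⇒ x_3) ⇔ x_2 = 1 ⇔ 2/3 = 2/3
¬x_2 = ¬2/3 = 1/3
x_1 ⇔ ¬x_2 = 0 ⇔ 1/3 = 2/3
¬(x_1 ⇔ ¬x_2) = ¬2/3 = 1/3
¬x_3 = ¬2/3 = 1/3
x_2 + ¬x_3 = 2/3 + 1/3 = 2/3
¬(x_1 ⇔ ¬x_2) ⇔ (x_2 + ¬x_3) = 1/3 ⇔ 2/3 = 2/3
((x_3 ⇒ x_3) ⇔ x_2) ⇒ (¬(x_1 ⇔ ¬x_2) ⇔ (x_2 + ¬x_3)) = 2/3 ⇒ 2/3 = 1
¬(((x_3 ⇒ x_3) ⇔ x_2) ⇒ (¬(x_1 ⇔ ¬x_2) ⇔ (x_2 + ¬x_3))) = ¬1 = 0
(((¬x_1 + ¬¬x_1) ⇒ ¬(x_3 ⇔ ¬x_1)) ⇔ ¬((x_2 + ((x_2 ⇒ x_1) ⇒ x_2)) ⇒ ¬(x_2 ⇒ x_3))) ⇔ ¬(((x_3 ⇒ x_3) ⇔ x_2) ⇒ (¬(x_1 ⇔ ¬x_2) ⇔ (x_2 + ¬x_3))) = 1/3 ⇔ 0 = 2/3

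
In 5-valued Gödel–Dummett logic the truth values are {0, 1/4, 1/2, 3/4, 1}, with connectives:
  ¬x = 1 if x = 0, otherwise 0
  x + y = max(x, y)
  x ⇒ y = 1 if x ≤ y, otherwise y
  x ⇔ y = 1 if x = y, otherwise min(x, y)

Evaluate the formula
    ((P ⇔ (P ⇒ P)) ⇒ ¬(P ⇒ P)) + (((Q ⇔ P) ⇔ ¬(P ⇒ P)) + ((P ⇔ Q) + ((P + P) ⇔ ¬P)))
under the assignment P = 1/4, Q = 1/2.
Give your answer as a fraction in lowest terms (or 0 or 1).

P ⇒ P = 1/4 ⇒ 1/4 = 1
P ⇔ (P ⇒ P) = 1/4 ⇔ 1 = 1/4
P ⇒ P = 1/4 ⇒ 1/4 = 1
¬(P ⇒ P) = ¬1 = 0
(P ⇔ (P ⇒ P)) ⇒ ¬(P ⇒ P) = 1/4 ⇒ 0 = 0
Q ⇔ P = 1/2 ⇔ 1/4 = 1/4
P ⇒ P = 1/4 ⇒ 1/4 = 1
¬(P ⇒ P) = ¬1 = 0
(Q ⇔ P) ⇔ ¬(P ⇒ P) = 1/4 ⇔ 0 = 0
P ⇔ Q = 1/4 ⇔ 1/2 = 1/4
P + P = 1/4 + 1/4 = 1/4
¬P = ¬1/4 = 0
(P + P) ⇔ ¬P = 1/4 ⇔ 0 = 0
(P ⇔ Q) + ((P + P) ⇔ ¬P) = 1/4 + 0 = 1/4
((Q ⇔ P) ⇔ ¬(P ⇒ P)) + ((P ⇔ Q) + ((P + P) ⇔ ¬P)) = 0 + 1/4 = 1/4
((P ⇔ (P ⇒ P)) ⇒ ¬(P ⇒ P)) + (((Q ⇔ P) ⇔ ¬(P ⇒ P)) + ((P ⇔ Q) + ((P + P) ⇔ ¬P))) = 0 + 1/4 = 1/4

1/4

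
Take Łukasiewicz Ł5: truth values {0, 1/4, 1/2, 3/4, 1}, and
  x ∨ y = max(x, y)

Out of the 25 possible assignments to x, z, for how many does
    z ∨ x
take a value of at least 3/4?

value 1: 9 assignments (counts)
value 3/4: 7 assignments (counts)
value 1/2: 5 assignments
value 1/4: 3 assignments
value 0: 1 assignment
So 16 of the 25 assignments meet the threshold.

16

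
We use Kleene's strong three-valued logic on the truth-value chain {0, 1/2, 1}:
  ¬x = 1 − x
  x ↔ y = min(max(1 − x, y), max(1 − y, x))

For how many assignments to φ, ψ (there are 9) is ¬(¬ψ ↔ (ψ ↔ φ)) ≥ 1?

φ = 0, ψ = 0 ↦ 0  <
φ = 0, ψ = 1/2 ↦ 1/2  <
φ = 0, ψ = 1 ↦ 0  <
φ = 1/2, ψ = 0 ↦ 1/2  <
φ = 1/2, ψ = 1/2 ↦ 1/2  <
φ = 1/2, ψ = 1 ↦ 1/2  <
φ = 1, ψ = 0 ↦ 1  ≥
φ = 1, ψ = 1/2 ↦ 1/2  <
φ = 1, ψ = 1 ↦ 1  ≥
So 2 of the 9 assignments meet the threshold.

2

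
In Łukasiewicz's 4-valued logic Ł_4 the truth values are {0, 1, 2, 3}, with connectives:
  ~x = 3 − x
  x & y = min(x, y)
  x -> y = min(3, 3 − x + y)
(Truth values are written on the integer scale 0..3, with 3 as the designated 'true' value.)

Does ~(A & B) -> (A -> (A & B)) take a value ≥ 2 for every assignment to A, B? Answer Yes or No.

No

Counterexample: take A = 2, B = 0.
A & B = 2 & 0 = 0
~(A & B) = ~0 = 3
A & B = 2 & 0 = 0
A -> (A & B) = 2 -> 0 = 1
~(A & B) -> (A -> (A & B)) = 3 -> 1 = 1
This gives 1, which is below 2.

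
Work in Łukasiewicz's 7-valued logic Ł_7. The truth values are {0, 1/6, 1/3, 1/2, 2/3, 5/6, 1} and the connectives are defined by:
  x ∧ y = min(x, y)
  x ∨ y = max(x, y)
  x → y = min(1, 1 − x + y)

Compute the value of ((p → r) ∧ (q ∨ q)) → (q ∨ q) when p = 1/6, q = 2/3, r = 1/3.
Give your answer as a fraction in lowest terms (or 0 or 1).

p → r = 1/6 → 1/3 = 1
q ∨ q = 2/3 ∨ 2/3 = 2/3
(p → r) ∧ (q ∨ q) = 1 ∧ 2/3 = 2/3
q ∨ q = 2/3 ∨ 2/3 = 2/3
((p → r) ∧ (q ∨ q)) → (q ∨ q) = 2/3 → 2/3 = 1

1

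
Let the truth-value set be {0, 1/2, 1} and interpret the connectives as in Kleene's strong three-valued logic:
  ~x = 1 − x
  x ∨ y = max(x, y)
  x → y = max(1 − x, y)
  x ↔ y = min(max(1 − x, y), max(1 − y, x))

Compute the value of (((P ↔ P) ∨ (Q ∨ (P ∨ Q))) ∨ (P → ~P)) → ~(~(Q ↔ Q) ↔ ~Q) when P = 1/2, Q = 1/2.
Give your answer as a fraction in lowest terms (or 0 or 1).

P ↔ P = 1/2 ↔ 1/2 = 1/2
P ∨ Q = 1/2 ∨ 1/2 = 1/2
Q ∨ (P ∨ Q) = 1/2 ∨ 1/2 = 1/2
(P ↔ P) ∨ (Q ∨ (P ∨ Q)) = 1/2 ∨ 1/2 = 1/2
~P = ~1/2 = 1/2
P → ~P = 1/2 → 1/2 = 1/2
((P ↔ P) ∨ (Q ∨ (P ∨ Q))) ∨ (P → ~P) = 1/2 ∨ 1/2 = 1/2
Q ↔ Q = 1/2 ↔ 1/2 = 1/2
~(Q ↔ Q) = ~1/2 = 1/2
~Q = ~1/2 = 1/2
~(Q ↔ Q) ↔ ~Q = 1/2 ↔ 1/2 = 1/2
~(~(Q ↔ Q) ↔ ~Q) = ~1/2 = 1/2
(((P ↔ P) ∨ (Q ∨ (P ∨ Q))) ∨ (P → ~P)) → ~(~(Q ↔ Q) ↔ ~Q) = 1/2 → 1/2 = 1/2

1/2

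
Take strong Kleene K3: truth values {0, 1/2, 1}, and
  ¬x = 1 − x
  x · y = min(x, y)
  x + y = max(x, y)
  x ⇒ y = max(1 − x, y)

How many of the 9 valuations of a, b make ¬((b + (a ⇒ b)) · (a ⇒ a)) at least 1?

1

a = 0, b = 0 ↦ 0  <
a = 0, b = 1/2 ↦ 0  <
a = 0, b = 1 ↦ 0  <
a = 1/2, b = 0 ↦ 1/2  <
a = 1/2, b = 1/2 ↦ 1/2  <
a = 1/2, b = 1 ↦ 1/2  <
a = 1, b = 0 ↦ 1  ≥
a = 1, b = 1/2 ↦ 1/2  <
a = 1, b = 1 ↦ 0  <
So 1 of the 9 assignments meets the threshold.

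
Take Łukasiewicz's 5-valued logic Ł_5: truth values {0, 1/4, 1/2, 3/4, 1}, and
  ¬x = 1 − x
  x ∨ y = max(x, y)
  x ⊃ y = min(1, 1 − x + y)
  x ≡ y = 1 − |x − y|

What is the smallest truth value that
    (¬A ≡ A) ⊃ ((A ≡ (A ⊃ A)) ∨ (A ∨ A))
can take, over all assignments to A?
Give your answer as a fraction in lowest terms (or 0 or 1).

Take A = 1/2:
¬A = ¬1/2 = 1/2
¬A ≡ A = 1/2 ≡ 1/2 = 1
A ⊃ A = 1/2 ⊃ 1/2 = 1
A ≡ (A ⊃ A) = 1/2 ≡ 1 = 1/2
A ∨ A = 1/2 ∨ 1/2 = 1/2
(A ≡ (A ⊃ A)) ∨ (A ∨ A) = 1/2 ∨ 1/2 = 1/2
(¬A ≡ A) ⊃ ((A ≡ (A ⊃ A)) ∨ (A ∨ A)) = 1 ⊃ 1/2 = 1/2
No assignment yields a value below 1/2, so this is the minimum.

1/2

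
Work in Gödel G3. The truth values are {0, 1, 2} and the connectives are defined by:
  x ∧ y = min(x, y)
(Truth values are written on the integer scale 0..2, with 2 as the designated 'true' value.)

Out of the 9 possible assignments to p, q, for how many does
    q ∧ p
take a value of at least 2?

p = 0, q = 0 ↦ 0  <
p = 0, q = 1 ↦ 0  <
p = 0, q = 2 ↦ 0  <
p = 1, q = 0 ↦ 0  <
p = 1, q = 1 ↦ 1  <
p = 1, q = 2 ↦ 1  <
p = 2, q = 0 ↦ 0  <
p = 2, q = 1 ↦ 1  <
p = 2, q = 2 ↦ 2  ≥
So 1 of the 9 assignments meets the threshold.

1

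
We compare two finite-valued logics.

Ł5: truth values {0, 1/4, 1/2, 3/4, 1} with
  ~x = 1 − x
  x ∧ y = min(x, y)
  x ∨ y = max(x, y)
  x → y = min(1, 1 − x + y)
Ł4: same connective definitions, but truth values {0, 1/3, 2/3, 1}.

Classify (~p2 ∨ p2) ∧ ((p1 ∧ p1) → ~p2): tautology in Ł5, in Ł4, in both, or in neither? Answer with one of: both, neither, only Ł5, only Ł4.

neither

In Ł5: at p1 = 0, p2 = 1/4 the value is 3/4 — not a tautology.
In Ł4: at p1 = 0, p2 = 1/3 the value is 2/3 — not a tautology.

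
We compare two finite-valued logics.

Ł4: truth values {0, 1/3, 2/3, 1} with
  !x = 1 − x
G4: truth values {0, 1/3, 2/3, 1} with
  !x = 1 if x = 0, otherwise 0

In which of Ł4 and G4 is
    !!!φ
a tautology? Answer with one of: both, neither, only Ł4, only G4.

In Ł4: at φ = 1/3 the value is 2/3 — not a tautology.
In G4: at φ = 1/3 the value is 0 — not a tautology.

neither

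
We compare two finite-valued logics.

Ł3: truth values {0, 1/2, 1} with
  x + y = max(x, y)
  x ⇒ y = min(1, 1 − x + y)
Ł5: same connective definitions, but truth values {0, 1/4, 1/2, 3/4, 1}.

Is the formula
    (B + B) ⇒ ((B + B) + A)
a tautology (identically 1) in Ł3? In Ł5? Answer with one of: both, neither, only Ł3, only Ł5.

both

In Ł3: every assignment gives 1 — tautology.
In Ł5: every assignment gives 1 — tautology.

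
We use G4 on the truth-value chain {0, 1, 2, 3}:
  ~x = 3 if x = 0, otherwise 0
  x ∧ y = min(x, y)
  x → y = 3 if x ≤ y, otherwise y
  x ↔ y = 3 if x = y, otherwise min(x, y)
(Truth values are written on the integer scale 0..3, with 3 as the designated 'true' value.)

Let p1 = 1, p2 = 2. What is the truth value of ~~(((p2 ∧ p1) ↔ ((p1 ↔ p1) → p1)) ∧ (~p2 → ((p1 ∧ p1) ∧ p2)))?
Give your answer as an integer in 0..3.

3

p2 ∧ p1 = 2 ∧ 1 = 1
p1 ↔ p1 = 1 ↔ 1 = 3
(p1 ↔ p1) → p1 = 3 → 1 = 1
(p2 ∧ p1) ↔ ((p1 ↔ p1) → p1) = 1 ↔ 1 = 3
~p2 = ~2 = 0
p1 ∧ p1 = 1 ∧ 1 = 1
(p1 ∧ p1) ∧ p2 = 1 ∧ 2 = 1
~p2 → ((p1 ∧ p1) ∧ p2) = 0 → 1 = 3
((p2 ∧ p1) ↔ ((p1 ↔ p1) → p1)) ∧ (~p2 → ((p1 ∧ p1) ∧ p2)) = 3 ∧ 3 = 3
~(((p2 ∧ p1) ↔ ((p1 ↔ p1) → p1)) ∧ (~p2 → ((p1 ∧ p1) ∧ p2))) = ~3 = 0
~~(((p2 ∧ p1) ↔ ((p1 ↔ p1) → p1)) ∧ (~p2 → ((p1 ∧ p1) ∧ p2))) = ~0 = 3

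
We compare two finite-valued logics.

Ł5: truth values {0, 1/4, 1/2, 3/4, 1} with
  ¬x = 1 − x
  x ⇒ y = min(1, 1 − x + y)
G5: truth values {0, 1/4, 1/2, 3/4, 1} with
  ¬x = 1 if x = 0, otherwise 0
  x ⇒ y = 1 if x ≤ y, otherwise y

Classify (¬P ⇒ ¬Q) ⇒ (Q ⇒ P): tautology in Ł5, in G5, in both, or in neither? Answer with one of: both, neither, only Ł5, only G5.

In Ł5: every assignment gives 1 — tautology.
In G5: at P = 1/4, Q = 1/2 the value is 1/4 — not a tautology.

only Ł5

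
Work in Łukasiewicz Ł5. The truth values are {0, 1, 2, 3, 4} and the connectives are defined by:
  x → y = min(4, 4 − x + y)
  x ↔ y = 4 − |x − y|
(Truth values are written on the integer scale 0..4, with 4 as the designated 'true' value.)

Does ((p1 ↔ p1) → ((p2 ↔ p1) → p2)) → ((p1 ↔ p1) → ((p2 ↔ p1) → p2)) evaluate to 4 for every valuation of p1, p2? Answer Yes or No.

At p1 = 2, p2 = 3, for instance:
p1 ↔ p1 = 2 ↔ 2 = 4
p2 ↔ p1 = 3 ↔ 2 = 3
(p2 ↔ p1) → p2 = 3 → 3 = 4
(p1 ↔ p1) → ((p2 ↔ p1) → p2) = 4 → 4 = 4
((p1 ↔ p1) → ((p2 ↔ p1) → p2)) → ((p1 ↔ p1) → ((p2 ↔ p1) → p2)) = 4 → 4 = 4
and checking the remaining 24 assignments likewise gives ≥ 4 in every case.

Yes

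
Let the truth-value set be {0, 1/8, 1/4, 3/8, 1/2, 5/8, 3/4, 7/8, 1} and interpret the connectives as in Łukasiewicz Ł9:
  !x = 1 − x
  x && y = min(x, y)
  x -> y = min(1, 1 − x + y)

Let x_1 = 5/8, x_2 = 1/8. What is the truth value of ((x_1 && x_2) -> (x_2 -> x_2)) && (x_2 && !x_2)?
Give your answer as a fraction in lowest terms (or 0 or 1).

1/8

x_1 && x_2 = 5/8 && 1/8 = 1/8
x_2 -> x_2 = 1/8 -> 1/8 = 1
(x_1 && x_2) -> (x_2 -> x_2) = 1/8 -> 1 = 1
!x_2 = !1/8 = 7/8
x_2 && !x_2 = 1/8 && 7/8 = 1/8
((x_1 && x_2) -> (x_2 -> x_2)) && (x_2 && !x_2) = 1 && 1/8 = 1/8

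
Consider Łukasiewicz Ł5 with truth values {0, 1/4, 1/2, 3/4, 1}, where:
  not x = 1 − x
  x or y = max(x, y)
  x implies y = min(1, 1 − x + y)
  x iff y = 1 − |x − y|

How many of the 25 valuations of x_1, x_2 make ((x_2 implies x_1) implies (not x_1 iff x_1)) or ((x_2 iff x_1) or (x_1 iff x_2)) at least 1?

12

value 1: 12 assignments (counts)
value 3/4: 7 assignments
value 1/2: 4 assignments
value 1/4: 1 assignment
value 0: 1 assignment
So 12 of the 25 assignments meet the threshold.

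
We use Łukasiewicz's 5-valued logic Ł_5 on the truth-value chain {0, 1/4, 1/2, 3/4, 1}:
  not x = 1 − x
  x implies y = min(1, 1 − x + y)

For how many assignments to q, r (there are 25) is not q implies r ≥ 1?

15

value 1: 15 assignments (counts)
value 3/4: 4 assignments
value 1/2: 3 assignments
value 1/4: 2 assignments
value 0: 1 assignment
So 15 of the 25 assignments meet the threshold.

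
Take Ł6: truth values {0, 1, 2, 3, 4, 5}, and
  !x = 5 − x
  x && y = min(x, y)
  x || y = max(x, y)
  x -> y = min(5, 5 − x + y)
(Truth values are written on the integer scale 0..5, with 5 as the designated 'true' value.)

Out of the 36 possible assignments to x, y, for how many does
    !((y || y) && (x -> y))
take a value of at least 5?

6

value 5: 6 assignments (counts)
value 4: 6 assignments
value 3: 6 assignments
value 2: 6 assignments
value 1: 6 assignments
value 0: 6 assignments
So 6 of the 36 assignments meet the threshold.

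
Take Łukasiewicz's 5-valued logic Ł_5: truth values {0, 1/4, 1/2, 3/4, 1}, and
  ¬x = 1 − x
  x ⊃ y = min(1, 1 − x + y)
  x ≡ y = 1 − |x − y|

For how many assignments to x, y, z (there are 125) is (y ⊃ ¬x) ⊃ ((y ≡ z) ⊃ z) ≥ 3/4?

value 1: 81 assignments (counts)
value 3/4: 15 assignments (counts)
value 1/2: 16 assignments
value 1/4: 8 assignments
value 0: 5 assignments
So 96 of the 125 assignments meet the threshold.

96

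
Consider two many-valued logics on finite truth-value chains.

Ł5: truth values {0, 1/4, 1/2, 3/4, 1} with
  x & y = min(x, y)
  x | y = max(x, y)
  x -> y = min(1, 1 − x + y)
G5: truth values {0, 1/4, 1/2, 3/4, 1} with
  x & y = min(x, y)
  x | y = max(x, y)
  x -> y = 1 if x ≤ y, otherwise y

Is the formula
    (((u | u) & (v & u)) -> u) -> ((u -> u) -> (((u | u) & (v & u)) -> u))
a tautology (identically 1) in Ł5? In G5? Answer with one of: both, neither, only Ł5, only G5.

both

In Ł5: every assignment gives 1 — tautology.
In G5: every assignment gives 1 — tautology.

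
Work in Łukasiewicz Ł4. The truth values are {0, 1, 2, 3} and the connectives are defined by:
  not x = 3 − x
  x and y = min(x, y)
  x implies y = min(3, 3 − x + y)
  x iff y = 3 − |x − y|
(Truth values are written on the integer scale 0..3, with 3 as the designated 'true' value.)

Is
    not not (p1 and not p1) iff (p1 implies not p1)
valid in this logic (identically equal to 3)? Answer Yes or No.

Counterexample: take p1 = 0.
not p1 = not 0 = 3
p1 and not p1 = 0 and 3 = 0
not (p1 and not p1) = not 0 = 3
not not (p1 and not p1) = not 3 = 0
not p1 = not 0 = 3
p1 implies not p1 = 0 implies 3 = 3
not not (p1 and not p1) iff (p1 implies not p1) = 0 iff 3 = 0
This gives 0 ≠ 3.

No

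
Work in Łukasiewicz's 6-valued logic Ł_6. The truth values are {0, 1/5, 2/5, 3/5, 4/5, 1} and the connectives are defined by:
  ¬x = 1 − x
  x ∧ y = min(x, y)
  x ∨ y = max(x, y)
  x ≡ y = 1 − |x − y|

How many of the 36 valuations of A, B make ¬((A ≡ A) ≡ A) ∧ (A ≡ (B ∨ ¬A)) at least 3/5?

value 3/5: 5 assignments (counts)
value 2/5: 12 assignments
value 1/5: 7 assignments
value 0: 12 assignments
So 5 of the 36 assignments meet the threshold.

5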